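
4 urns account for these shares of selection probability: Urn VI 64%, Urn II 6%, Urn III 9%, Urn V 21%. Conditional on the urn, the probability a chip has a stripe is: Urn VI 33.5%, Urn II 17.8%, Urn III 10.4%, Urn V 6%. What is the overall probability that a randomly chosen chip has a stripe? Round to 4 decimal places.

Compute prior × likelihood for every hypothesis:
  Urn VI: 0.64 × 0.335 = 0.2144
  Urn II: 0.06 × 0.178 = 0.01068
  Urn III: 0.09 × 0.104 = 0.00936
  Urn V: 0.21 × 0.06 = 0.0126
P(striped) = 0.2144 + 0.01068 + 0.00936 + 0.0126 = 0.24704 → 0.2470.

0.2470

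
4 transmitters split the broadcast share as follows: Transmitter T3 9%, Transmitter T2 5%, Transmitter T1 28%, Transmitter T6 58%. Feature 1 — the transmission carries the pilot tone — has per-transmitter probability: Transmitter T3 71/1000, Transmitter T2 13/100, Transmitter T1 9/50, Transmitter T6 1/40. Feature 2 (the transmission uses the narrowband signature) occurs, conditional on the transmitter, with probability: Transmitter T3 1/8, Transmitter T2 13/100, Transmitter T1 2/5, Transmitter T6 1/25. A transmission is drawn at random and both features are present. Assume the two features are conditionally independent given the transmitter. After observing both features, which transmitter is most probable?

Prior × likelihood for each hypothesis:
  Transmitter T3: 0.09 × 0.071 × 0.125 = 0.00079875
  Transmitter T2: 0.05 × 0.13 × 0.13 = 0.000845
  Transmitter T1: 0.28 × 0.18 × 0.4 = 0.02016
  Transmitter T6: 0.58 × 0.025 × 0.04 = 0.00058
Normalizing constant = 0.02238375.
Largest term belongs to Transmitter T1, so Transmitter T1 is most probable.

Transmitter T1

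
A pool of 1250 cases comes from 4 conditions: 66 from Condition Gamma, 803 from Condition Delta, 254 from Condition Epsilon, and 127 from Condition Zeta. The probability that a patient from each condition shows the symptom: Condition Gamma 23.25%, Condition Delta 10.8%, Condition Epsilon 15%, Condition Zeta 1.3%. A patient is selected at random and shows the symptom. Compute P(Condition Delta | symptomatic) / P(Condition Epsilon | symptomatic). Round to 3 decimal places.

Compute prior × likelihood for every hypothesis:
  Condition Gamma: 0.0528 × 0.2325 = 0.012276
  Condition Delta: 0.6424 × 0.108 = 0.0693792
  Condition Epsilon: 0.2032 × 0.15 = 0.03048
  Condition Zeta: 0.1016 × 0.013 = 0.0013208
Normalizing constant = 0.113456.
The ratio is 0.0693792 / 0.03048 (the normalizer cancels) = 2.276.

2.276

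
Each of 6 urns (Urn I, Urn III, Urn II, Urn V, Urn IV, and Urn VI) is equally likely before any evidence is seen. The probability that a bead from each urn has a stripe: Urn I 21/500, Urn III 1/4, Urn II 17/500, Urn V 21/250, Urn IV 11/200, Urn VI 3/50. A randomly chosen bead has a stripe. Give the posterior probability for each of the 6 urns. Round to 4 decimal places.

Urn I 0.0800, Urn III 0.4762, Urn II 0.0648, Urn V 0.1600, Urn IV 0.1048, Urn VI 0.1143

Since the prior is uniform, the posterior is proportional to the likelihood:
  Urn I: 0.042
  Urn III: 0.25
  Urn II: 0.034
  Urn V: 0.084
  Urn IV: 0.055
  Urn VI: 0.06
Normalizing constant = 0.525.
P(Urn I | striped) = 0.042/0.525 ≈ 0.0800
P(Urn III | striped) = 0.25/0.525 ≈ 0.4762
P(Urn II | striped) = 0.034/0.525 ≈ 0.0648
P(Urn V | striped) = 0.084/0.525 ≈ 0.1600
P(Urn IV | striped) = 0.055/0.525 ≈ 0.1048
P(Urn VI | striped) = 0.06/0.525 ≈ 0.1143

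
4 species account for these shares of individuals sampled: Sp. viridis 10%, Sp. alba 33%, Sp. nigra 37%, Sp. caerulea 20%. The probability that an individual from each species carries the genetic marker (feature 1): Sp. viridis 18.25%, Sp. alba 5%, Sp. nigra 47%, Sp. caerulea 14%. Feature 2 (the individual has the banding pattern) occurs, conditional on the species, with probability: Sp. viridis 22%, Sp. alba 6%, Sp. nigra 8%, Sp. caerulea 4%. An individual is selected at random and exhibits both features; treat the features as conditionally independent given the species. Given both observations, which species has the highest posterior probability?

Sp. nigra

Unnormalized posteriors (prior × likelihood):
  Sp. viridis: 0.1 × 0.1825 × 0.22 = 0.004015
  Sp. alba: 0.33 × 0.05 × 0.06 = 0.00099
  Sp. nigra: 0.37 × 0.47 × 0.08 = 0.013912
  Sp. caerulea: 0.2 × 0.14 × 0.04 = 0.00112
Sum = 0.020037.
Largest term belongs to Sp. nigra, so Sp. nigra is most probable.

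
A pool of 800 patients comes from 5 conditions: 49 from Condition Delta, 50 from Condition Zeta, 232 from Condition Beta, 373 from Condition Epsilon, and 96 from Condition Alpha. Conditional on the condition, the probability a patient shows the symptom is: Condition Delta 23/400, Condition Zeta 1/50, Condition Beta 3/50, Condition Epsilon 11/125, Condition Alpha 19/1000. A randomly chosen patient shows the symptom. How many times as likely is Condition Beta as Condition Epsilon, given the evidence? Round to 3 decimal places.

Prior × likelihood for each hypothesis:
  Condition Delta: 0.06125 × 0.0575 = 0.003521875
  Condition Zeta: 0.0625 × 0.02 = 0.00125
  Condition Beta: 0.29 × 0.06 = 0.0174
  Condition Epsilon: 0.46625 × 0.088 = 0.04103
  Condition Alpha: 0.12 × 0.019 = 0.00228
Sum = 0.065481875.
The ratio is 0.0174 / 0.04103 (the normalizer cancels) = 0.424.

0.424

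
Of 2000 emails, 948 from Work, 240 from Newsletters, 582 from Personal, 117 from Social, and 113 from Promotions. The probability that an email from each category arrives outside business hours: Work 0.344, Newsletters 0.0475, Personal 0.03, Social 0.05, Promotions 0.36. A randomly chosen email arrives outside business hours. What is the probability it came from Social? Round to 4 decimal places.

Compute prior × likelihood for every hypothesis:
  Work: 0.474 × 0.344 = 0.163056
  Newsletters: 0.12 × 0.0475 = 0.0057
  Personal: 0.291 × 0.03 = 0.00873
  Social: 0.0585 × 0.05 = 0.002925
  Promotions: 0.0565 × 0.36 = 0.02034
Total = 0.200751.
P(Social | evidence) = 0.002925 / 0.200751 ≈ 0.0146.

0.0146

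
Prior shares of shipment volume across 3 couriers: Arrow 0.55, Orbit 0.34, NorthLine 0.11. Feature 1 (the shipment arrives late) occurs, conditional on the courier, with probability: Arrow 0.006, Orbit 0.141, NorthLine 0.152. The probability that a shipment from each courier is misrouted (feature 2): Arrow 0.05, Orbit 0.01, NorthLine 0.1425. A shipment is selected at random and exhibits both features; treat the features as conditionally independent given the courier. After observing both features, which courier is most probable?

NorthLine

Unnormalized posteriors (prior × likelihood):
  Arrow: 0.55 × 0.006 × 0.05 = 0.000165
  Orbit: 0.34 × 0.141 × 0.01 = 0.0004794
  NorthLine: 0.11 × 0.152 × 0.1425 = 0.0023826
Normalizing constant = 0.003027.
Largest term belongs to NorthLine, so NorthLine is most probable.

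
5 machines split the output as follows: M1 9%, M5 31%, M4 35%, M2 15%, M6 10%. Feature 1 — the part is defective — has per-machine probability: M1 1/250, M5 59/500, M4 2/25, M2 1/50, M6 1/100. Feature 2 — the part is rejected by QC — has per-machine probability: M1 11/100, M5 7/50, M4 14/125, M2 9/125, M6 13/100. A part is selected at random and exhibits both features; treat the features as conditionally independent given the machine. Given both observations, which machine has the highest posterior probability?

M5

Unnormalized posteriors (prior × likelihood):
  M1: 0.09 × 0.004 × 0.11 = 0.0000396
  M5: 0.31 × 0.118 × 0.14 = 0.0051212
  M4: 0.35 × 0.08 × 0.112 = 0.003136
  M2: 0.15 × 0.02 × 0.072 = 0.000216
  M6: 0.1 × 0.01 × 0.13 = 0.00013
Total = 0.0086428.
Largest term belongs to M5, so M5 is most probable.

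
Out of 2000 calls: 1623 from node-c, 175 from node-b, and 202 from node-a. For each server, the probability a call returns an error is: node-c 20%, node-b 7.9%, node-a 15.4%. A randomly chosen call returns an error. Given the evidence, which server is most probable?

Prior × likelihood for each hypothesis:
  node-c: 0.8115 × 0.2 = 0.1623
  node-b: 0.0875 × 0.079 = 0.0069125
  node-a: 0.101 × 0.154 = 0.015554
Sum = 0.1847665.
Largest term belongs to node-c, so node-c is most probable.

node-c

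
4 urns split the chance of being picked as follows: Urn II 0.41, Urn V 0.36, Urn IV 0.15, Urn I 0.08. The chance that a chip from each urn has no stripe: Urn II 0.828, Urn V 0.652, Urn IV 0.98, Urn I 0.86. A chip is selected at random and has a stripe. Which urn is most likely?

Taking complements, P(striped | each) = Urn II 0.172, Urn V 0.348, Urn IV 0.02, Urn I 0.14.
Compute prior × likelihood for every hypothesis:
  Urn II: 0.41 × 0.172 = 0.07052
  Urn V: 0.36 × 0.348 = 0.12528
  Urn IV: 0.15 × 0.02 = 0.003
  Urn I: 0.08 × 0.14 = 0.0112
Normalizing constant = 0.21.
Largest term belongs to Urn V, so Urn V is most probable.

Urn V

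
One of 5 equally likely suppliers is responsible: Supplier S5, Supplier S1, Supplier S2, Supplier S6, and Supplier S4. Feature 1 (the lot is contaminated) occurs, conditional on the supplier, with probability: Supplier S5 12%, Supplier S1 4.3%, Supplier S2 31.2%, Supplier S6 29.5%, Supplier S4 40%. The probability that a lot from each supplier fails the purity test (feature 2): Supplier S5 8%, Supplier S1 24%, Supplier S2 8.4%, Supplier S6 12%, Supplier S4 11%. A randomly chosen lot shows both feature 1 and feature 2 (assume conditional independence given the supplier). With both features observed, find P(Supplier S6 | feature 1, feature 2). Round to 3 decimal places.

0.282

With a uniform prior (1/5 each), posterior ∝ likelihood:
  Supplier S5: 0.12 × 0.08 = 0.0096
  Supplier S1: 0.043 × 0.24 = 0.01032
  Supplier S2: 0.312 × 0.084 = 0.026208
  Supplier S6: 0.295 × 0.12 = 0.0354
  Supplier S4: 0.4 × 0.11 = 0.044
Sum = 0.125528.
P(Supplier S6 | evidence) = 0.0354 / 0.125528 ≈ 0.282.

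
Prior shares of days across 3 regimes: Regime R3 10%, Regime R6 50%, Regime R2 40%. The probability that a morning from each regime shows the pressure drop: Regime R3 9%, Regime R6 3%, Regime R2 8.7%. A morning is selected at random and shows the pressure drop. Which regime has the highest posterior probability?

Prior × likelihood for each hypothesis:
  Regime R3: 0.1 × 0.09 = 0.009
  Regime R6: 0.5 × 0.03 = 0.015
  Regime R2: 0.4 × 0.087 = 0.0348
Normalizing constant = 0.0588.
Largest term belongs to Regime R2, so Regime R2 is most probable.

Regime R2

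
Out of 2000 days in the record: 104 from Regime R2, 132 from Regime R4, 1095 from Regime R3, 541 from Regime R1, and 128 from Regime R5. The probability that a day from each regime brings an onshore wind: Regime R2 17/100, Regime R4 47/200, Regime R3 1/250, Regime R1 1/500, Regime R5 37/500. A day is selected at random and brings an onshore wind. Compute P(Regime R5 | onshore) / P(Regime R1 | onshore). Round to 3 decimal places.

Unnormalized posteriors (prior × likelihood):
  Regime R2: 0.052 × 0.17 = 0.00884
  Regime R4: 0.066 × 0.235 = 0.01551
  Regime R3: 0.5475 × 0.004 = 0.00219
  Regime R1: 0.2705 × 0.002 = 0.000541
  Regime R5: 0.064 × 0.074 = 0.004736
Normalizing constant = 0.031817.
The ratio is 0.004736 / 0.000541 (the normalizer cancels) = 8.754.

8.754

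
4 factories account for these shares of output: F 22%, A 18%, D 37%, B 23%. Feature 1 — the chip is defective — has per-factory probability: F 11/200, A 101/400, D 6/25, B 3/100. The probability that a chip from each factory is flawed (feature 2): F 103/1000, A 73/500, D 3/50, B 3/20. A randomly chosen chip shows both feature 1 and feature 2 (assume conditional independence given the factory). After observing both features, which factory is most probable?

Prior × likelihood for each hypothesis:
  F: 0.22 × 0.055 × 0.103 = 0.0012463
  A: 0.18 × 0.2525 × 0.146 = 0.0066357
  D: 0.37 × 0.24 × 0.06 = 0.005328
  B: 0.23 × 0.03 × 0.15 = 0.001035
Sum = 0.014245.
Largest term belongs to A, so A is most probable.

A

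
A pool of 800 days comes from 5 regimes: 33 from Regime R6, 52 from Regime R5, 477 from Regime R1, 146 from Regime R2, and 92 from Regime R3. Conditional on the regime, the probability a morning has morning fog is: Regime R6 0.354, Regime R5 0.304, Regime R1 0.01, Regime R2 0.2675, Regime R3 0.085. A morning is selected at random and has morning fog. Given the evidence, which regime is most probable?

Regime R2

Prior × likelihood for each hypothesis:
  Regime R6: 0.04125 × 0.354 = 0.0146025
  Regime R5: 0.065 × 0.304 = 0.01976
  Regime R1: 0.59625 × 0.01 = 0.0059625
  Regime R2: 0.1825 × 0.2675 = 0.04881875
  Regime R3: 0.115 × 0.085 = 0.009775
Normalizing constant = 0.09891875.
Largest term belongs to Regime R2, so Regime R2 is most probable.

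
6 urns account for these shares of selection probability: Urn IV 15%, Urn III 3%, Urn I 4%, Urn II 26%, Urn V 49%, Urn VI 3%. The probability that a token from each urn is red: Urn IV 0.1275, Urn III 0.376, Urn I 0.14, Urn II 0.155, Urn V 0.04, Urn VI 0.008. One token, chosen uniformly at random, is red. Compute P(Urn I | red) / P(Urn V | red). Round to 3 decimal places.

By Bayes' rule, posterior ∝ prior × likelihood:
  Urn IV: 0.15 × 0.1275 = 0.019125
  Urn III: 0.03 × 0.376 = 0.01128
  Urn I: 0.04 × 0.14 = 0.0056
  Urn II: 0.26 × 0.155 = 0.0403
  Urn V: 0.49 × 0.04 = 0.0196
  Urn VI: 0.03 × 0.008 = 0.00024
Total = 0.096145.
The ratio is 0.0056 / 0.0196 (the normalizer cancels) = 0.286.

0.286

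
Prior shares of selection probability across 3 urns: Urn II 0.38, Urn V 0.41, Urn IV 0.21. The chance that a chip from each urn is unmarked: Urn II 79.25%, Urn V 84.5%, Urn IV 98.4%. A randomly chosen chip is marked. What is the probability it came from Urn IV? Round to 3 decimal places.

Taking complements, P(marked | each) = Urn II 0.2075, Urn V 0.155, Urn IV 0.016.
Unnormalized posteriors (prior × likelihood):
  Urn II: 0.38 × 0.2075 = 0.07885
  Urn V: 0.41 × 0.155 = 0.06355
  Urn IV: 0.21 × 0.016 = 0.00336
Sum = 0.14576.
P(Urn IV | evidence) = 0.00336 / 0.14576 ≈ 0.023.

0.023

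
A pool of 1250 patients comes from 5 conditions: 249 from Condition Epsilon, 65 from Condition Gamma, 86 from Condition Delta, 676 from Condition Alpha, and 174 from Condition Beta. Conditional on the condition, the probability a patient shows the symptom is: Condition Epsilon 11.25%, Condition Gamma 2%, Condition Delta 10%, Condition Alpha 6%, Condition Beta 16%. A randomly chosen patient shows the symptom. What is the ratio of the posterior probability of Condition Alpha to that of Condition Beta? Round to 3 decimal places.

1.457

By Bayes' rule, posterior ∝ prior × likelihood:
  Condition Epsilon: 0.1992 × 0.1125 = 0.02241
  Condition Gamma: 0.052 × 0.02 = 0.00104
  Condition Delta: 0.0688 × 0.1 = 0.00688
  Condition Alpha: 0.5408 × 0.06 = 0.032448
  Condition Beta: 0.1392 × 0.16 = 0.022272
Total = 0.08505.
The ratio is 0.032448 / 0.022272 (the normalizer cancels) = 1.457.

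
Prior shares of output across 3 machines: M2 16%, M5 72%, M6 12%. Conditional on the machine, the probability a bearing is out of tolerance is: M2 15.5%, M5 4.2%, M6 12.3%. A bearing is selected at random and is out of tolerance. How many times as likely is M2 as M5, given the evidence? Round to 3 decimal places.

By Bayes' rule, posterior ∝ prior × likelihood:
  M2: 0.16 × 0.155 = 0.0248
  M5: 0.72 × 0.042 = 0.03024
  M6: 0.12 × 0.123 = 0.01476
Sum = 0.0698.
The ratio is 0.0248 / 0.03024 (the normalizer cancels) = 0.820.

0.820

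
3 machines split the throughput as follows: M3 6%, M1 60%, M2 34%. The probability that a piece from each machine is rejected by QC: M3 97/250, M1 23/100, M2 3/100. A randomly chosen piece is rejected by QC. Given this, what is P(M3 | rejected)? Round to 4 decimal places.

Unnormalized posteriors (prior × likelihood):
  M3: 0.06 × 0.388 = 0.02328
  M1: 0.6 × 0.23 = 0.138
  M2: 0.34 × 0.03 = 0.0102
Sum = 0.17148.
P(M3 | evidence) = 0.02328 / 0.17148 ≈ 0.1358.

0.1358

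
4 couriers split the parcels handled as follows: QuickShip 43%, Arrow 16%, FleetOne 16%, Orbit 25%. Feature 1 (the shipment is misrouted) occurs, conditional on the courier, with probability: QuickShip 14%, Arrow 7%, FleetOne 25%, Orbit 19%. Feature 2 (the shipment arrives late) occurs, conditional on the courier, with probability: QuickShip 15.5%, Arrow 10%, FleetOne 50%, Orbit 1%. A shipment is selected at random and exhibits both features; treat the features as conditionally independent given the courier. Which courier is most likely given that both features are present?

Prior × likelihood for each hypothesis:
  QuickShip: 0.43 × 0.14 × 0.155 = 0.009331
  Arrow: 0.16 × 0.07 × 0.1 = 0.00112
  FleetOne: 0.16 × 0.25 × 0.5 = 0.02
  Orbit: 0.25 × 0.19 × 0.01 = 0.000475
Sum = 0.030926.
Largest term belongs to FleetOne, so FleetOne is most probable.

FleetOne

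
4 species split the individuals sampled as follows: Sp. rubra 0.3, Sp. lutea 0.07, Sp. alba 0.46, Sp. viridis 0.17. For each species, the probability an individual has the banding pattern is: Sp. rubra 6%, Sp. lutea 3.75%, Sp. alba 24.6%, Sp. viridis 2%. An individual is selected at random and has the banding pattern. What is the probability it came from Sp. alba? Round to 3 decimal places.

0.825

Compute prior × likelihood for every hypothesis:
  Sp. rubra: 0.3 × 0.06 = 0.018
  Sp. lutea: 0.07 × 0.0375 = 0.002625
  Sp. alba: 0.46 × 0.246 = 0.11316
  Sp. viridis: 0.17 × 0.02 = 0.0034
Normalizing constant = 0.137185.
P(Sp. alba | evidence) = 0.11316 / 0.137185 ≈ 0.825.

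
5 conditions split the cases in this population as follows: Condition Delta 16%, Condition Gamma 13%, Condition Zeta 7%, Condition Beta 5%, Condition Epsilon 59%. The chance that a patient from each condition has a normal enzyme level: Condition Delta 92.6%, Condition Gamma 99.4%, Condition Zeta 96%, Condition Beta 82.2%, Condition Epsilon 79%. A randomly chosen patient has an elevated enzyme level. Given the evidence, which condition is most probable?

Taking complements, P(elevated | each) = Condition Delta 0.074, Condition Gamma 0.006, Condition Zeta 0.04, Condition Beta 0.178, Condition Epsilon 0.21.
By Bayes' rule, posterior ∝ prior × likelihood:
  Condition Delta: 0.16 × 0.074 = 0.01184
  Condition Gamma: 0.13 × 0.006 = 0.00078
  Condition Zeta: 0.07 × 0.04 = 0.0028
  Condition Beta: 0.05 × 0.178 = 0.0089
  Condition Epsilon: 0.59 × 0.21 = 0.1239
Sum = 0.14822.
Largest term belongs to Condition Epsilon, so Condition Epsilon is most probable.

Condition Epsilon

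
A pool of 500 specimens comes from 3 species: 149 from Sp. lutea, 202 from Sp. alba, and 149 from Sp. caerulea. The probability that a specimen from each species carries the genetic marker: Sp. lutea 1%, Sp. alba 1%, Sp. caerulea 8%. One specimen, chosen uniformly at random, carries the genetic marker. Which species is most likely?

Sp. caerulea

Prior × likelihood for each hypothesis:
  Sp. lutea: 0.298 × 0.01 = 0.00298
  Sp. alba: 0.404 × 0.01 = 0.00404
  Sp. caerulea: 0.298 × 0.08 = 0.02384
Total = 0.03086.
Largest term belongs to Sp. caerulea, so Sp. caerulea is most probable.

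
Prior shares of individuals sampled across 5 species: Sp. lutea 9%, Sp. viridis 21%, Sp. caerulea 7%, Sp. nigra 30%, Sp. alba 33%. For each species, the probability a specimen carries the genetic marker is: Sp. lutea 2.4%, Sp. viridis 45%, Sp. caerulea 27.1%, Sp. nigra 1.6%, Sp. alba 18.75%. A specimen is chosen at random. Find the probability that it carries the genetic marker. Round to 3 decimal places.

0.182

By Bayes' rule, posterior ∝ prior × likelihood:
  Sp. lutea: 0.09 × 0.024 = 0.00216
  Sp. viridis: 0.21 × 0.45 = 0.0945
  Sp. caerulea: 0.07 × 0.271 = 0.01897
  Sp. nigra: 0.3 × 0.016 = 0.0048
  Sp. alba: 0.33 × 0.1875 = 0.061875
P(marker) = 0.00216 + 0.0945 + 0.01897 + 0.0048 + 0.061875 = 0.182305 → 0.182.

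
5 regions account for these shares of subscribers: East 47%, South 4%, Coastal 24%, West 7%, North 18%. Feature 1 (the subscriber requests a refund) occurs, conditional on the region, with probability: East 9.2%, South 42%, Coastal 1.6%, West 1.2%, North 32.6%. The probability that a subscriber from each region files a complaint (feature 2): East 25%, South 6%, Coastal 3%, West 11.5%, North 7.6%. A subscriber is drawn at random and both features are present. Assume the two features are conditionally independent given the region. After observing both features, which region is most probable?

East

Compute prior × likelihood for every hypothesis:
  East: 0.47 × 0.092 × 0.25 = 0.01081
  South: 0.04 × 0.42 × 0.06 = 0.001008
  Coastal: 0.24 × 0.016 × 0.03 = 0.0001152
  West: 0.07 × 0.012 × 0.115 = 0.0000966
  North: 0.18 × 0.326 × 0.076 = 0.00445968
Total = 0.01648948.
Largest term belongs to East, so East is most probable.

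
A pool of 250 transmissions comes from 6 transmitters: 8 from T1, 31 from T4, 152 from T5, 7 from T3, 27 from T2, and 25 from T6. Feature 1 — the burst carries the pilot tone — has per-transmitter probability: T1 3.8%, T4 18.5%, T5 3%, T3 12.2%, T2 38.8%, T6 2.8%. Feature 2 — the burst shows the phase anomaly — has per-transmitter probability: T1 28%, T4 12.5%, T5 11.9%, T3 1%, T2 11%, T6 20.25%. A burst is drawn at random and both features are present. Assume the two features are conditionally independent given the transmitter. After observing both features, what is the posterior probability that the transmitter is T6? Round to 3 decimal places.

Prior × likelihood for each hypothesis:
  T1: 0.032 × 0.038 × 0.28 = 0.00034048
  T4: 0.124 × 0.185 × 0.125 = 0.0028675
  T5: 0.608 × 0.03 × 0.119 = 0.00217056
  T3: 0.028 × 0.122 × 0.01 = 0.00003416
  T2: 0.108 × 0.388 × 0.11 = 0.00460944
  T6: 0.1 × 0.028 × 0.2025 = 0.000567
Sum = 0.01058914.
P(T6 | evidence) = 0.000567 / 0.01058914 ≈ 0.054.

0.054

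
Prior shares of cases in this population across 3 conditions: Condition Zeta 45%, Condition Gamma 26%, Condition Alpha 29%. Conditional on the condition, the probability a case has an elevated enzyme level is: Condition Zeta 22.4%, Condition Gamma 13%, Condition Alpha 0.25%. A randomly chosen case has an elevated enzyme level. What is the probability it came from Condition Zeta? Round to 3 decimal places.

0.745

Unnormalized posteriors (prior × likelihood):
  Condition Zeta: 0.45 × 0.224 = 0.1008
  Condition Gamma: 0.26 × 0.13 = 0.0338
  Condition Alpha: 0.29 × 0.0025 = 0.000725
Total = 0.135325.
P(Condition Zeta | evidence) = 0.1008 / 0.135325 ≈ 0.745.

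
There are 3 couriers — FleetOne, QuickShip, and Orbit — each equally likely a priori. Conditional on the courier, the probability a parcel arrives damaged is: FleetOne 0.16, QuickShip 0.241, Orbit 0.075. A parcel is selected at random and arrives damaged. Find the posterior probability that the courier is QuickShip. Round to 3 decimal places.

0.506

Since the prior is uniform, the posterior is proportional to the likelihood:
  FleetOne: 0.16
  QuickShip: 0.241
  Orbit: 0.075
Normalizing constant = 0.476.
P(QuickShip | evidence) = 0.241 / 0.476 ≈ 0.506.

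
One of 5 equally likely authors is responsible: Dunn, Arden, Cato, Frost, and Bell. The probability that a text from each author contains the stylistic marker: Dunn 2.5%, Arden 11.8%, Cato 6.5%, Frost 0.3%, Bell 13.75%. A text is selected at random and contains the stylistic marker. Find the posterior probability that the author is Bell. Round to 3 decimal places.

Since the prior is uniform, the posterior is proportional to the likelihood:
  Dunn: 0.025
  Arden: 0.118
  Cato: 0.065
  Frost: 0.003
  Bell: 0.1375
Total = 0.3485.
P(Bell | evidence) = 0.1375 / 0.3485 ≈ 0.395.

0.395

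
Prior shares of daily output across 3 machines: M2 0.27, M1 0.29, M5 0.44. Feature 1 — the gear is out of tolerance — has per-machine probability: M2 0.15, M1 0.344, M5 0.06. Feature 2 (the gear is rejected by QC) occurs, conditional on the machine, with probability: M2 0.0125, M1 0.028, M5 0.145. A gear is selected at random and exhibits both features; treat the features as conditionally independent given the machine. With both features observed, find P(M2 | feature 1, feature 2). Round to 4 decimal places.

Unnormalized posteriors (prior × likelihood):
  M2: 0.27 × 0.15 × 0.0125 = 0.00050625
  M1: 0.29 × 0.344 × 0.028 = 0.00279328
  M5: 0.44 × 0.06 × 0.145 = 0.003828
Total = 0.00712753.
P(M2 | evidence) = 0.00050625 / 0.00712753 ≈ 0.0710.

0.0710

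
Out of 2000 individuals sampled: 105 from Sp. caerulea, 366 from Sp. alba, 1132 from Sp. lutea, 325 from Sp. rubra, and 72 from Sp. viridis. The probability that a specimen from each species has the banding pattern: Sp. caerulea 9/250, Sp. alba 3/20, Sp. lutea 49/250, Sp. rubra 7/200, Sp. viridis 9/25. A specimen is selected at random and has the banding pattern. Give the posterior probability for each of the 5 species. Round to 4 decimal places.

By Bayes' rule, posterior ∝ prior × likelihood:
  Sp. caerulea: 0.0525 × 0.036 = 0.00189
  Sp. alba: 0.183 × 0.15 = 0.02745
  Sp. lutea: 0.566 × 0.196 = 0.110936
  Sp. rubra: 0.1625 × 0.035 = 0.0056875
  Sp. viridis: 0.036 × 0.36 = 0.01296
Sum = 0.1589235.
P(Sp. caerulea | banded) = 0.00189/0.1589235 ≈ 0.0119
P(Sp. alba | banded) = 0.02745/0.1589235 ≈ 0.1727
P(Sp. lutea | banded) = 0.110936/0.1589235 ≈ 0.6980
P(Sp. rubra | banded) = 0.0056875/0.1589235 ≈ 0.0358
P(Sp. viridis | banded) = 0.01296/0.1589235 ≈ 0.0815
(Check: 0.0119+0.1727+0.6980+0.0358+0.0815 = 0.9999.)

Sp. caerulea 0.0119, Sp. alba 0.1727, Sp. lutea 0.6980, Sp. rubra 0.0358, Sp. viridis 0.0815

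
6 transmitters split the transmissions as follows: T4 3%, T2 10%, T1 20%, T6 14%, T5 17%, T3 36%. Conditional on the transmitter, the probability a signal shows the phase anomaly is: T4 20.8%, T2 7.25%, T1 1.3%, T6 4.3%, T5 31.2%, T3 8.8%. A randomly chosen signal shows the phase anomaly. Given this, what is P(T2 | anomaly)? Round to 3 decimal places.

0.068

Compute prior × likelihood for every hypothesis:
  T4: 0.03 × 0.208 = 0.00624
  T2: 0.1 × 0.0725 = 0.00725
  T1: 0.2 × 0.013 = 0.0026
  T6: 0.14 × 0.043 = 0.00602
  T5: 0.17 × 0.312 = 0.05304
  T3: 0.36 × 0.088 = 0.03168
Sum = 0.10683.
P(T2 | evidence) = 0.00725 / 0.10683 ≈ 0.068.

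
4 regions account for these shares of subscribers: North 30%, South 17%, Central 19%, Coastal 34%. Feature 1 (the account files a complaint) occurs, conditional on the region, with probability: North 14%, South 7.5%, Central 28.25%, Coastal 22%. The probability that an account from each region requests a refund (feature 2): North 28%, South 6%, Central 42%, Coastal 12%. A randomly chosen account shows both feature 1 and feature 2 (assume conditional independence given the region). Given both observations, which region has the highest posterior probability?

Central

Unnormalized posteriors (prior × likelihood):
  North: 0.3 × 0.14 × 0.28 = 0.01176
  South: 0.17 × 0.075 × 0.06 = 0.000765
  Central: 0.19 × 0.2825 × 0.42 = 0.0225435
  Coastal: 0.34 × 0.22 × 0.12 = 0.008976
Sum = 0.0440445.
Largest term belongs to Central, so Central is most probable.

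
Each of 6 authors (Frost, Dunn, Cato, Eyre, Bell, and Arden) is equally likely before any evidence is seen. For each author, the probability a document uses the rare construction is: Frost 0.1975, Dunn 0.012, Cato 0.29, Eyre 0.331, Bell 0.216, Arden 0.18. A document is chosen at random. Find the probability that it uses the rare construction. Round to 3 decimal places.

0.204

With a uniform prior (1/6 each), posterior ∝ likelihood:
  Frost: 0.1975
  Dunn: 0.012
  Cato: 0.29
  Eyre: 0.331
  Bell: 0.216
  Arden: 0.18
P(rare-form) = (1/6) × (0.1975 + 0.012 + 0.29 + 0.331 + 0.216 + 0.18) = 1.2265/6 ≈ 0.204.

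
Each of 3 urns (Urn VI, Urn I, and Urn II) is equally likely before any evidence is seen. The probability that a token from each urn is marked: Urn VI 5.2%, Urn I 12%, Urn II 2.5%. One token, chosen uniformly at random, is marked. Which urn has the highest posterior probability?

Urn I

Since the prior is uniform, the posterior is proportional to the likelihood:
  Urn VI: 0.052
  Urn I: 0.12
  Urn II: 0.025
Normalizing constant = 0.197.
Largest term belongs to Urn I, so Urn I is most probable.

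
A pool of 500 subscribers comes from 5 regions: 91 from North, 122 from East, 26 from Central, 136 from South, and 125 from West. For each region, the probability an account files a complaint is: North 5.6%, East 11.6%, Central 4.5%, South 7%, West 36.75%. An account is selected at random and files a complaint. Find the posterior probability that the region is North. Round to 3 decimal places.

Prior × likelihood for each hypothesis:
  North: 0.182 × 0.056 = 0.010192
  East: 0.244 × 0.116 = 0.028304
  Central: 0.052 × 0.045 = 0.00234
  South: 0.272 × 0.07 = 0.01904
  West: 0.25 × 0.3675 = 0.091875
Sum = 0.151751.
P(North | evidence) = 0.010192 / 0.151751 ≈ 0.067.

0.067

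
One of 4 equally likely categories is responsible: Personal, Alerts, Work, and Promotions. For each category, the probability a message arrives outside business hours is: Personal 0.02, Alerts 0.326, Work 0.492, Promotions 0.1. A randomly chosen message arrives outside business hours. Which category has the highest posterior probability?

Since the prior is uniform, the posterior is proportional to the likelihood:
  Personal: 0.02
  Alerts: 0.326
  Work: 0.492
  Promotions: 0.1
Normalizing constant = 0.938.
Largest term belongs to Work, so Work is most probable.

Work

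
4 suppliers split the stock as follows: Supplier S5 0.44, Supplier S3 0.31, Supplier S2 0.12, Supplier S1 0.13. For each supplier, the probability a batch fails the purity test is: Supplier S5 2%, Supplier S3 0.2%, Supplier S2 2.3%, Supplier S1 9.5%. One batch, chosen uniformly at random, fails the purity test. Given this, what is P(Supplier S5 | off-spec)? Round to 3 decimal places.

Prior × likelihood for each hypothesis:
  Supplier S5: 0.44 × 0.02 = 0.0088
  Supplier S3: 0.31 × 0.002 = 0.00062
  Supplier S2: 0.12 × 0.023 = 0.00276
  Supplier S1: 0.13 × 0.095 = 0.01235
Normalizing constant = 0.02453.
P(Supplier S5 | evidence) = 0.0088 / 0.02453 ≈ 0.359.

0.359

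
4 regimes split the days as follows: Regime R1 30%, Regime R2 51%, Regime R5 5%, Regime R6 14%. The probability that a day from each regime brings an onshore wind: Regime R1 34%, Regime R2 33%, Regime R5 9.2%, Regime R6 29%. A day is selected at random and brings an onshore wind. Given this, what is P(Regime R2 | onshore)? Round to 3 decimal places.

Prior × likelihood for each hypothesis:
  Regime R1: 0.3 × 0.34 = 0.102
  Regime R2: 0.51 × 0.33 = 0.1683
  Regime R5: 0.05 × 0.092 = 0.0046
  Regime R6: 0.14 × 0.29 = 0.0406
Sum = 0.3155.
P(Regime R2 | evidence) = 0.1683 / 0.3155 ≈ 0.533.

0.533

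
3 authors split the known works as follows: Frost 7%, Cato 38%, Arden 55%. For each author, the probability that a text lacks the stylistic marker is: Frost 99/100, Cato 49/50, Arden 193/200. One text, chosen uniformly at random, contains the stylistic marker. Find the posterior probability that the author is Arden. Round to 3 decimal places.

0.699

Taking complements, P(marker | each) = Frost 0.01, Cato 0.02, Arden 0.035.
By Bayes' rule, posterior ∝ prior × likelihood:
  Frost: 0.07 × 0.01 = 0.0007
  Cato: 0.38 × 0.02 = 0.0076
  Arden: 0.55 × 0.035 = 0.01925
Sum = 0.02755.
P(Arden | evidence) = 0.01925 / 0.02755 ≈ 0.699.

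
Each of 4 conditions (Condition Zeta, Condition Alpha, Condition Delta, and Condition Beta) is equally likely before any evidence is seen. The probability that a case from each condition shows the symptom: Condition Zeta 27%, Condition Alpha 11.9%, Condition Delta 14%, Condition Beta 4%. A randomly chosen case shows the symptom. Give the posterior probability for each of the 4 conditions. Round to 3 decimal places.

With a uniform prior (1/4 each), posterior ∝ likelihood:
  Condition Zeta: 0.27
  Condition Alpha: 0.119
  Condition Delta: 0.14
  Condition Beta: 0.04
Sum = 0.569.
P(Condition Zeta | symptomatic) = 0.27/0.569 ≈ 0.475
P(Condition Alpha | symptomatic) = 0.119/0.569 ≈ 0.209
P(Condition Delta | symptomatic) = 0.14/0.569 ≈ 0.246
P(Condition Beta | symptomatic) = 0.04/0.569 ≈ 0.070
(Check: 0.475+0.209+0.246+0.070 = 1.000.)

Condition Zeta 0.475, Condition Alpha 0.209, Condition Delta 0.246, Condition Beta 0.070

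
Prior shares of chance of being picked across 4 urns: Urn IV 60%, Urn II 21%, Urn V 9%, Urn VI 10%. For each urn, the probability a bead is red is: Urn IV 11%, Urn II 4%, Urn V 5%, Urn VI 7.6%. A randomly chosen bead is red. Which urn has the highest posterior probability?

Urn IV

Compute prior × likelihood for every hypothesis:
  Urn IV: 0.6 × 0.11 = 0.066
  Urn II: 0.21 × 0.04 = 0.0084
  Urn V: 0.09 × 0.05 = 0.0045
  Urn VI: 0.1 × 0.076 = 0.0076
Total = 0.0865.
Largest term belongs to Urn IV, so Urn IV is most probable.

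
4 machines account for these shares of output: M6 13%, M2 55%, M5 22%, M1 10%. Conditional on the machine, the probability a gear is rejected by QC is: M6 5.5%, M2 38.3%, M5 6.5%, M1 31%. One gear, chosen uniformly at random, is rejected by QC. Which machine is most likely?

Prior × likelihood for each hypothesis:
  M6: 0.13 × 0.055 = 0.00715
  M2: 0.55 × 0.383 = 0.21065
  M5: 0.22 × 0.065 = 0.0143
  M1: 0.1 × 0.31 = 0.031
Sum = 0.2631.
Largest term belongs to M2, so M2 is most probable.

M2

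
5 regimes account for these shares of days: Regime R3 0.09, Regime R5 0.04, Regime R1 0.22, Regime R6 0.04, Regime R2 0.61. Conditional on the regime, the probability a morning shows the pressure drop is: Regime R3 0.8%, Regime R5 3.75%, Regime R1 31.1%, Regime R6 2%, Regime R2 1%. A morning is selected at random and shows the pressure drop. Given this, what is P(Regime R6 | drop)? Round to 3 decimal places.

0.010

Compute prior × likelihood for every hypothesis:
  Regime R3: 0.09 × 0.008 = 0.00072
  Regime R5: 0.04 × 0.0375 = 0.0015
  Regime R1: 0.22 × 0.311 = 0.06842
  Regime R6: 0.04 × 0.02 = 0.0008
  Regime R2: 0.61 × 0.01 = 0.0061
Sum = 0.07754.
P(Regime R6 | evidence) = 0.0008 / 0.07754 ≈ 0.010.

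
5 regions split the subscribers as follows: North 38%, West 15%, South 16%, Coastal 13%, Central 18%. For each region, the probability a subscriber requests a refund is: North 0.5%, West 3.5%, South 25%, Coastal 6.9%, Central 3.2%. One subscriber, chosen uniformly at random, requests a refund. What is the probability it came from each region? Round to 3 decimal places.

Prior × likelihood for each hypothesis:
  North: 0.38 × 0.005 = 0.0019
  West: 0.15 × 0.035 = 0.00525
  South: 0.16 × 0.25 = 0.04
  Coastal: 0.13 × 0.069 = 0.00897
  Central: 0.18 × 0.032 = 0.00576
Sum = 0.06188.
P(North | refund) = 0.0019/0.06188 ≈ 0.031
P(West | refund) = 0.00525/0.06188 ≈ 0.085
P(South | refund) = 0.04/0.06188 ≈ 0.646
P(Coastal | refund) = 0.00897/0.06188 ≈ 0.145
P(Central | refund) = 0.00576/0.06188 ≈ 0.093

North 0.031, West 0.085, South 0.646, Coastal 0.145, Central 0.093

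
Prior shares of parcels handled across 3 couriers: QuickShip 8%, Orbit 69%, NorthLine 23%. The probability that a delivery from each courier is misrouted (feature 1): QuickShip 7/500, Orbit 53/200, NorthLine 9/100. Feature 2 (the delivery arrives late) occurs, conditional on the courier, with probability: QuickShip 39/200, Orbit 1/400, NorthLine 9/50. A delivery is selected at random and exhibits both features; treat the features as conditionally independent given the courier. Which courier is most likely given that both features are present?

NorthLine

Prior × likelihood for each hypothesis:
  QuickShip: 0.08 × 0.014 × 0.195 = 0.0002184
  Orbit: 0.69 × 0.265 × 0.0025 = 0.000457125
  NorthLine: 0.23 × 0.09 × 0.18 = 0.003726
Sum = 0.004401525.
Largest term belongs to NorthLine, so NorthLine is most probable.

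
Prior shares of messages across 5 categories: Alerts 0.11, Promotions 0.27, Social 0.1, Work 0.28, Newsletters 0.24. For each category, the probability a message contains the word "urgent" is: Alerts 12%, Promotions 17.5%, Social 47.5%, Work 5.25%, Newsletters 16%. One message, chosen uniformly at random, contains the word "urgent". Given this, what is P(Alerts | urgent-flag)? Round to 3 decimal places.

0.082

Compute prior × likelihood for every hypothesis:
  Alerts: 0.11 × 0.12 = 0.0132
  Promotions: 0.27 × 0.175 = 0.04725
  Social: 0.1 × 0.475 = 0.0475
  Work: 0.28 × 0.0525 = 0.0147
  Newsletters: 0.24 × 0.16 = 0.0384
Normalizing constant = 0.16105.
P(Alerts | evidence) = 0.0132 / 0.16105 ≈ 0.082.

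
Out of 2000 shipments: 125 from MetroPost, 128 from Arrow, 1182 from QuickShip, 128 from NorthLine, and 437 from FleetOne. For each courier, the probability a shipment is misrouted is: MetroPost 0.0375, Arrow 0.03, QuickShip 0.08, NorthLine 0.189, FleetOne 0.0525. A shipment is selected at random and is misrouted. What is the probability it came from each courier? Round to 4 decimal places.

Prior × likelihood for each hypothesis:
  MetroPost: 0.0625 × 0.0375 = 0.00234375
  Arrow: 0.064 × 0.03 = 0.00192
  QuickShip: 0.591 × 0.08 = 0.04728
  NorthLine: 0.064 × 0.189 = 0.012096
  FleetOne: 0.2185 × 0.0525 = 0.01147125
Normalizing constant = 0.075111.
P(MetroPost | misrouted) = 0.00234375/0.075111 ≈ 0.0312
P(Arrow | misrouted) = 0.00192/0.075111 ≈ 0.0256
P(QuickShip | misrouted) = 0.04728/0.075111 ≈ 0.6295
P(NorthLine | misrouted) = 0.012096/0.075111 ≈ 0.1610
P(FleetOne | misrouted) = 0.01147125/0.075111 ≈ 0.1527

MetroPost 0.0312, Arrow 0.0256, QuickShip 0.6295, NorthLine 0.1610, FleetOne 0.1527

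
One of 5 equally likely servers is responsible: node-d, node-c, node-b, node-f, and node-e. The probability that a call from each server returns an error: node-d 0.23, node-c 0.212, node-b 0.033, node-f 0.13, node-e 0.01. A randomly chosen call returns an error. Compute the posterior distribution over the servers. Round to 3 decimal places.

With a uniform prior (1/5 each), posterior ∝ likelihood:
  node-d: 0.23
  node-c: 0.212
  node-b: 0.033
  node-f: 0.13
  node-e: 0.01
Sum = 0.615.
P(node-d | error) = 0.23/0.615 ≈ 0.374
P(node-c | error) = 0.212/0.615 ≈ 0.345
P(node-b | error) = 0.033/0.615 ≈ 0.054
P(node-f | error) = 0.13/0.615 ≈ 0.211
P(node-e | error) = 0.01/0.615 ≈ 0.016
(Check: 0.374+0.345+0.054+0.211+0.016 = 1.000.)

node-d 0.374, node-c 0.345, node-b 0.054, node-f 0.211, node-e 0.016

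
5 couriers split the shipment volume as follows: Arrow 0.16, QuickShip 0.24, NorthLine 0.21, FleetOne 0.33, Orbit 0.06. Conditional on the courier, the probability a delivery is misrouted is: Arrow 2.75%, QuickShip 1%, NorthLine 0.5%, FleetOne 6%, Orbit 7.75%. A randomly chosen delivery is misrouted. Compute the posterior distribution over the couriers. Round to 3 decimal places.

Compute prior × likelihood for every hypothesis:
  Arrow: 0.16 × 0.0275 = 0.0044
  QuickShip: 0.24 × 0.01 = 0.0024
  NorthLine: 0.21 × 0.005 = 0.00105
  FleetOne: 0.33 × 0.06 = 0.0198
  Orbit: 0.06 × 0.0775 = 0.00465
Normalizing constant = 0.0323.
P(Arrow | misrouted) = 0.0044/0.0323 ≈ 0.136
P(QuickShip | misrouted) = 0.0024/0.0323 ≈ 0.074
P(NorthLine | misrouted) = 0.00105/0.0323 ≈ 0.033
P(FleetOne | misrouted) = 0.0198/0.0323 ≈ 0.613
P(Orbit | misrouted) = 0.00465/0.0323 ≈ 0.144

Arrow 0.136, QuickShip 0.074, NorthLine 0.033, FleetOne 0.613, Orbit 0.144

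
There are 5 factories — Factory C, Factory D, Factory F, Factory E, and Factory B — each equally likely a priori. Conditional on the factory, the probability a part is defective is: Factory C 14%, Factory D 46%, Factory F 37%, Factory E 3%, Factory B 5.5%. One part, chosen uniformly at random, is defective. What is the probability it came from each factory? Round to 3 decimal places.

Since the prior is uniform, the posterior is proportional to the likelihood:
  Factory C: 0.14
  Factory D: 0.46
  Factory F: 0.37
  Factory E: 0.03
  Factory B: 0.055
Sum = 1.055.
P(Factory C | defective) = 0.14/1.055 ≈ 0.133
P(Factory D | defective) = 0.46/1.055 ≈ 0.436
P(Factory F | defective) = 0.37/1.055 ≈ 0.351
P(Factory E | defective) = 0.03/1.055 ≈ 0.028
P(Factory B | defective) = 0.055/1.055 ≈ 0.052
(Check: 0.133+0.436+0.351+0.028+0.052 = 1.000.)

Factory C 0.133, Factory D 0.436, Factory F 0.351, Factory E 0.028, Factory B 0.052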